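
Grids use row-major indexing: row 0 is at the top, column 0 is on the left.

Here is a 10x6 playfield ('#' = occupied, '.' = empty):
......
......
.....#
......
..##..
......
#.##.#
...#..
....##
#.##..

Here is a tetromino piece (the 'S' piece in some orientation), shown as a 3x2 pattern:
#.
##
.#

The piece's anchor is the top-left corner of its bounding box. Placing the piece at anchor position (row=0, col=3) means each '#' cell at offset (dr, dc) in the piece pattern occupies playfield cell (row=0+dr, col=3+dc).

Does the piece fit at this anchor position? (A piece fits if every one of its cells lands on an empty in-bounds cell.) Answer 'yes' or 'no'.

Answer: yes

Derivation:
Check each piece cell at anchor (0, 3):
  offset (0,0) -> (0,3): empty -> OK
  offset (1,0) -> (1,3): empty -> OK
  offset (1,1) -> (1,4): empty -> OK
  offset (2,1) -> (2,4): empty -> OK
All cells valid: yes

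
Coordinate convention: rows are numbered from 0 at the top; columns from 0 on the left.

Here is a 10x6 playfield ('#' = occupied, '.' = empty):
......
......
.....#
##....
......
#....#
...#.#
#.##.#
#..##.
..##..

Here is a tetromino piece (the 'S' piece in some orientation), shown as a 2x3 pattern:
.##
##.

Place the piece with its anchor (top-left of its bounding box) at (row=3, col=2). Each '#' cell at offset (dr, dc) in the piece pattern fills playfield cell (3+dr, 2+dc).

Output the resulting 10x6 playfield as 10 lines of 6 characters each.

Fill (3+0,2+1) = (3,3)
Fill (3+0,2+2) = (3,4)
Fill (3+1,2+0) = (4,2)
Fill (3+1,2+1) = (4,3)

Answer: ......
......
.....#
##.##.
..##..
#....#
...#.#
#.##.#
#..##.
..##..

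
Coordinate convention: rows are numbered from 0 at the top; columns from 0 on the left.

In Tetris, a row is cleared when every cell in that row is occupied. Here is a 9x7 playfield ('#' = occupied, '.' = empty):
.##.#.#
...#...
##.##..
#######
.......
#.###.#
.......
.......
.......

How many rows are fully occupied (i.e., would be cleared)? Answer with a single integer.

Answer: 1

Derivation:
Check each row:
  row 0: 3 empty cells -> not full
  row 1: 6 empty cells -> not full
  row 2: 3 empty cells -> not full
  row 3: 0 empty cells -> FULL (clear)
  row 4: 7 empty cells -> not full
  row 5: 2 empty cells -> not full
  row 6: 7 empty cells -> not full
  row 7: 7 empty cells -> not full
  row 8: 7 empty cells -> not full
Total rows cleared: 1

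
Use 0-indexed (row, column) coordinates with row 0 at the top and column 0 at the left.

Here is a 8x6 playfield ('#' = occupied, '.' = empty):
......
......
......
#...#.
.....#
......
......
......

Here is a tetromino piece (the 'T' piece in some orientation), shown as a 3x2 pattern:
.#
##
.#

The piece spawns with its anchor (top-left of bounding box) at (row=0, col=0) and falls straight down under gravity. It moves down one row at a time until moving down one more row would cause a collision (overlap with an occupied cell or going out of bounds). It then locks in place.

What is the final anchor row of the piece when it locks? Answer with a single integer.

Spawn at (row=0, col=0). Try each row:
  row 0: fits
  row 1: fits
  row 2: blocked -> lock at row 1

Answer: 1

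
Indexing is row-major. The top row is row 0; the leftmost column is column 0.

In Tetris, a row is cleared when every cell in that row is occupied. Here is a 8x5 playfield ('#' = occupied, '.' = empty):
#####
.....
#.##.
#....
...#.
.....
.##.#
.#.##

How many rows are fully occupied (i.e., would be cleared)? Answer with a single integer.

Check each row:
  row 0: 0 empty cells -> FULL (clear)
  row 1: 5 empty cells -> not full
  row 2: 2 empty cells -> not full
  row 3: 4 empty cells -> not full
  row 4: 4 empty cells -> not full
  row 5: 5 empty cells -> not full
  row 6: 2 empty cells -> not full
  row 7: 2 empty cells -> not full
Total rows cleared: 1

Answer: 1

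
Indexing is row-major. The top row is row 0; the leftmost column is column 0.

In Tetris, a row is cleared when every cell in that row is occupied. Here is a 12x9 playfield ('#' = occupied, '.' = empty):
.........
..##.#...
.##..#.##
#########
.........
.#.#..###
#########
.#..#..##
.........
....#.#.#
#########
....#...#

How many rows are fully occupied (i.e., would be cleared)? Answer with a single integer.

Check each row:
  row 0: 9 empty cells -> not full
  row 1: 6 empty cells -> not full
  row 2: 4 empty cells -> not full
  row 3: 0 empty cells -> FULL (clear)
  row 4: 9 empty cells -> not full
  row 5: 4 empty cells -> not full
  row 6: 0 empty cells -> FULL (clear)
  row 7: 5 empty cells -> not full
  row 8: 9 empty cells -> not full
  row 9: 6 empty cells -> not full
  row 10: 0 empty cells -> FULL (clear)
  row 11: 7 empty cells -> not full
Total rows cleared: 3

Answer: 3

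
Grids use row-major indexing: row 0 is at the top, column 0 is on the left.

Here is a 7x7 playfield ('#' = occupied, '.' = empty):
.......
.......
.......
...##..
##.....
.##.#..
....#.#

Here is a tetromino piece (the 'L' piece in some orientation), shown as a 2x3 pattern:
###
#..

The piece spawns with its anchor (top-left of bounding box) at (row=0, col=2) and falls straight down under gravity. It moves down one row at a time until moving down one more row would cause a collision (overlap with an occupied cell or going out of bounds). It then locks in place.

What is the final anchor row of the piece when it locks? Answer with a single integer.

Answer: 2

Derivation:
Spawn at (row=0, col=2). Try each row:
  row 0: fits
  row 1: fits
  row 2: fits
  row 3: blocked -> lock at row 2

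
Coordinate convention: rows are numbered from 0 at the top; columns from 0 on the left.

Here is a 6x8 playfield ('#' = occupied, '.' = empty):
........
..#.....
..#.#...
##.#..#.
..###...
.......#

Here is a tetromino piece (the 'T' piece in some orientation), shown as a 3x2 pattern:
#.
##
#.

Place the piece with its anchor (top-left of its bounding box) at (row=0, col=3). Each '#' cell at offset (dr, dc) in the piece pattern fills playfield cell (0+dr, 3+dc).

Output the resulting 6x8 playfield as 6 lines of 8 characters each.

Fill (0+0,3+0) = (0,3)
Fill (0+1,3+0) = (1,3)
Fill (0+1,3+1) = (1,4)
Fill (0+2,3+0) = (2,3)

Answer: ...#....
..###...
..###...
##.#..#.
..###...
.......#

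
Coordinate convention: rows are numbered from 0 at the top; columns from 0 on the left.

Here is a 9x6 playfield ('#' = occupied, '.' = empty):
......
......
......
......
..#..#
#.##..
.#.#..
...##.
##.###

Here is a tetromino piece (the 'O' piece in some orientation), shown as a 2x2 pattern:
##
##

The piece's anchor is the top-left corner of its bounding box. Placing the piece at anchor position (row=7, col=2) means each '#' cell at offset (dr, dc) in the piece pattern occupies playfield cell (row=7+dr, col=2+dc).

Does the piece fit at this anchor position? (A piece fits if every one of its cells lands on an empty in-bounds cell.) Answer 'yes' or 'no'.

Check each piece cell at anchor (7, 2):
  offset (0,0) -> (7,2): empty -> OK
  offset (0,1) -> (7,3): occupied ('#') -> FAIL
  offset (1,0) -> (8,2): empty -> OK
  offset (1,1) -> (8,3): occupied ('#') -> FAIL
All cells valid: no

Answer: no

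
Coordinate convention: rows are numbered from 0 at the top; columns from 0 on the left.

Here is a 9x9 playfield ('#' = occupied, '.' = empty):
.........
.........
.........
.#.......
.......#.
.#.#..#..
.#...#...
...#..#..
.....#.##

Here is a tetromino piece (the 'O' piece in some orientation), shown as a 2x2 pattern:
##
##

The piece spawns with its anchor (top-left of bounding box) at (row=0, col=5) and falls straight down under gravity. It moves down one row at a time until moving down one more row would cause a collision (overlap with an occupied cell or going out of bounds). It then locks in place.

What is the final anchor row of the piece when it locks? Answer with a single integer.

Spawn at (row=0, col=5). Try each row:
  row 0: fits
  row 1: fits
  row 2: fits
  row 3: fits
  row 4: blocked -> lock at row 3

Answer: 3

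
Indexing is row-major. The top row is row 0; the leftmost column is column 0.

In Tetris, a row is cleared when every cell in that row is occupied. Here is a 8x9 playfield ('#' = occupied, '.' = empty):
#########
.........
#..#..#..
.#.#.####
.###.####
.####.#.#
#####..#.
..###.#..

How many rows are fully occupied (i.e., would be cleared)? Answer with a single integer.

Check each row:
  row 0: 0 empty cells -> FULL (clear)
  row 1: 9 empty cells -> not full
  row 2: 6 empty cells -> not full
  row 3: 3 empty cells -> not full
  row 4: 2 empty cells -> not full
  row 5: 3 empty cells -> not full
  row 6: 3 empty cells -> not full
  row 7: 5 empty cells -> not full
Total rows cleared: 1

Answer: 1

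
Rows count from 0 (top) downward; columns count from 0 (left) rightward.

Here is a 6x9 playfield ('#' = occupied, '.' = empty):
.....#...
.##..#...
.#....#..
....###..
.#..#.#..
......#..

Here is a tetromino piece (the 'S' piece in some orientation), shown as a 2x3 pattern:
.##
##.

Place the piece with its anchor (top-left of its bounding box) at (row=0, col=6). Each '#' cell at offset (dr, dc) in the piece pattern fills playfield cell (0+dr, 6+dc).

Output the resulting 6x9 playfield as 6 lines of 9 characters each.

Answer: .....#.##
.##..###.
.#....#..
....###..
.#..#.#..
......#..

Derivation:
Fill (0+0,6+1) = (0,7)
Fill (0+0,6+2) = (0,8)
Fill (0+1,6+0) = (1,6)
Fill (0+1,6+1) = (1,7)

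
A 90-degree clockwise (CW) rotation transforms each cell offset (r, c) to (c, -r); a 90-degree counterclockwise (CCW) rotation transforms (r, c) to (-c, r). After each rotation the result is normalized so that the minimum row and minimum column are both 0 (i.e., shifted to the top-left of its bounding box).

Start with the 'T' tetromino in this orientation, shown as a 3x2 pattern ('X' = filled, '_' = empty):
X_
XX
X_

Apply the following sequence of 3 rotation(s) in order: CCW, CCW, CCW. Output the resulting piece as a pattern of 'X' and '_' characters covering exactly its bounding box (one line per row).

Start:
X_
XX
X_
After rotation 1 (CCW):
_X_
XXX
After rotation 2 (CCW):
_X
XX
_X
After rotation 3 (CCW):
XXX
_X_

Answer: XXX
_X_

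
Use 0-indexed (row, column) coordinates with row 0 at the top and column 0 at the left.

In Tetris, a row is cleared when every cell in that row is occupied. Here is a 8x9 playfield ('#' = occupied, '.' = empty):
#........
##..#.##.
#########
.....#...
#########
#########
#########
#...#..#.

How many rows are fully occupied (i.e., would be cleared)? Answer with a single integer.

Answer: 4

Derivation:
Check each row:
  row 0: 8 empty cells -> not full
  row 1: 4 empty cells -> not full
  row 2: 0 empty cells -> FULL (clear)
  row 3: 8 empty cells -> not full
  row 4: 0 empty cells -> FULL (clear)
  row 5: 0 empty cells -> FULL (clear)
  row 6: 0 empty cells -> FULL (clear)
  row 7: 6 empty cells -> not full
Total rows cleared: 4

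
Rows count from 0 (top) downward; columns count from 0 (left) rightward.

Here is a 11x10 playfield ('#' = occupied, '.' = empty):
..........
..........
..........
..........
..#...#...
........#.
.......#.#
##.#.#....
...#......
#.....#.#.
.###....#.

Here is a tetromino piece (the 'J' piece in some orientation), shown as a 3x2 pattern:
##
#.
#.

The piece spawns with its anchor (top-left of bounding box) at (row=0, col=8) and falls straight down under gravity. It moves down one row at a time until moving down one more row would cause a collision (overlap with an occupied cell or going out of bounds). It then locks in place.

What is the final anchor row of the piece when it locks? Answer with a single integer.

Answer: 2

Derivation:
Spawn at (row=0, col=8). Try each row:
  row 0: fits
  row 1: fits
  row 2: fits
  row 3: blocked -> lock at row 2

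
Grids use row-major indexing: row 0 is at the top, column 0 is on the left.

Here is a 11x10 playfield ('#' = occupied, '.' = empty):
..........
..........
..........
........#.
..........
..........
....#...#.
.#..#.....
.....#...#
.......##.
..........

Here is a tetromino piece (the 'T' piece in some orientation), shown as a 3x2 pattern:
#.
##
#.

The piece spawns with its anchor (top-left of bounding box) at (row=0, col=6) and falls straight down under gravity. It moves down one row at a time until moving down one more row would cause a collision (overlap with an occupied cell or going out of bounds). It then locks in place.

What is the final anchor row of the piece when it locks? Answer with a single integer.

Answer: 7

Derivation:
Spawn at (row=0, col=6). Try each row:
  row 0: fits
  row 1: fits
  row 2: fits
  row 3: fits
  row 4: fits
  row 5: fits
  row 6: fits
  row 7: fits
  row 8: blocked -> lock at row 7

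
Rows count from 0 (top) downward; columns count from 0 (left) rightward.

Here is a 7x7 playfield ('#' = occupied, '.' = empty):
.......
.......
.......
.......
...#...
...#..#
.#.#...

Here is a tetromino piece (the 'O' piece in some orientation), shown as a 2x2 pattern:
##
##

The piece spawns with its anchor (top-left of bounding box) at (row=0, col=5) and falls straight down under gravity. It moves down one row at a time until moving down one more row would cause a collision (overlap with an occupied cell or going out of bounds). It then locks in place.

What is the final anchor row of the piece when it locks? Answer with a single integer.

Answer: 3

Derivation:
Spawn at (row=0, col=5). Try each row:
  row 0: fits
  row 1: fits
  row 2: fits
  row 3: fits
  row 4: blocked -> lock at row 3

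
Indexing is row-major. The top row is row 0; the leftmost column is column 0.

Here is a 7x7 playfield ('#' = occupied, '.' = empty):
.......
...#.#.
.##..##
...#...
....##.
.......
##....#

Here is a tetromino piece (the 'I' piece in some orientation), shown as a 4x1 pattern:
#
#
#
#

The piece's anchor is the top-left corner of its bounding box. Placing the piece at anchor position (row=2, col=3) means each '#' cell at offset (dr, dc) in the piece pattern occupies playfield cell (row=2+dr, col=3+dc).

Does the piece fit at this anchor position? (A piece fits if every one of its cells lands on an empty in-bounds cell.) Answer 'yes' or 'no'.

Check each piece cell at anchor (2, 3):
  offset (0,0) -> (2,3): empty -> OK
  offset (1,0) -> (3,3): occupied ('#') -> FAIL
  offset (2,0) -> (4,3): empty -> OK
  offset (3,0) -> (5,3): empty -> OK
All cells valid: no

Answer: no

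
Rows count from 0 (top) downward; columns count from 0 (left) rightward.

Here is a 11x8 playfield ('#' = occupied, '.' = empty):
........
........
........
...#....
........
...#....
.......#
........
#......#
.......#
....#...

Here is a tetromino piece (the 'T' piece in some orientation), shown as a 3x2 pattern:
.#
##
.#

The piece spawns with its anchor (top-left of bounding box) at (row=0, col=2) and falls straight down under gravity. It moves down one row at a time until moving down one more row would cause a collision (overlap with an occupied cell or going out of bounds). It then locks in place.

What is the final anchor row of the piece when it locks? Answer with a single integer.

Answer: 0

Derivation:
Spawn at (row=0, col=2). Try each row:
  row 0: fits
  row 1: blocked -> lock at row 0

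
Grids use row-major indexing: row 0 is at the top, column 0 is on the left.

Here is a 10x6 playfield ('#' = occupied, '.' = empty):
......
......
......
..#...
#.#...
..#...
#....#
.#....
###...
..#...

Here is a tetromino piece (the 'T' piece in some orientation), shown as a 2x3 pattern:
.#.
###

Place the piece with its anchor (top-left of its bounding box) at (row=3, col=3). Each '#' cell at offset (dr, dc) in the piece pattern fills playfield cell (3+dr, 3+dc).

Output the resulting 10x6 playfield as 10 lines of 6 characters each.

Answer: ......
......
......
..#.#.
#.####
..#...
#....#
.#....
###...
..#...

Derivation:
Fill (3+0,3+1) = (3,4)
Fill (3+1,3+0) = (4,3)
Fill (3+1,3+1) = (4,4)
Fill (3+1,3+2) = (4,5)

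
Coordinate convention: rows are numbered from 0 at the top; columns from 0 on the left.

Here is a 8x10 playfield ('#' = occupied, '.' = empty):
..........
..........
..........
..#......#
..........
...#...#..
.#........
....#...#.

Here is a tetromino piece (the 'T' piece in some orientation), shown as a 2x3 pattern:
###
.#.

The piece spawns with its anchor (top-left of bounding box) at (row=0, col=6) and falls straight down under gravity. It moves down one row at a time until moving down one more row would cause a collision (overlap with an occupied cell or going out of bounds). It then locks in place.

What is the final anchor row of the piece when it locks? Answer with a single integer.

Spawn at (row=0, col=6). Try each row:
  row 0: fits
  row 1: fits
  row 2: fits
  row 3: fits
  row 4: blocked -> lock at row 3

Answer: 3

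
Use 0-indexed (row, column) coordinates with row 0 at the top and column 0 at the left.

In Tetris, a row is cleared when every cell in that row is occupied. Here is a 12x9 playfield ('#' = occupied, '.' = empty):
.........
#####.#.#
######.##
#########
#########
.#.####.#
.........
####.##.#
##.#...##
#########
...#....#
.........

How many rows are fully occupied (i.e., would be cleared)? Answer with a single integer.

Answer: 3

Derivation:
Check each row:
  row 0: 9 empty cells -> not full
  row 1: 2 empty cells -> not full
  row 2: 1 empty cell -> not full
  row 3: 0 empty cells -> FULL (clear)
  row 4: 0 empty cells -> FULL (clear)
  row 5: 3 empty cells -> not full
  row 6: 9 empty cells -> not full
  row 7: 2 empty cells -> not full
  row 8: 4 empty cells -> not full
  row 9: 0 empty cells -> FULL (clear)
  row 10: 7 empty cells -> not full
  row 11: 9 empty cells -> not full
Total rows cleared: 3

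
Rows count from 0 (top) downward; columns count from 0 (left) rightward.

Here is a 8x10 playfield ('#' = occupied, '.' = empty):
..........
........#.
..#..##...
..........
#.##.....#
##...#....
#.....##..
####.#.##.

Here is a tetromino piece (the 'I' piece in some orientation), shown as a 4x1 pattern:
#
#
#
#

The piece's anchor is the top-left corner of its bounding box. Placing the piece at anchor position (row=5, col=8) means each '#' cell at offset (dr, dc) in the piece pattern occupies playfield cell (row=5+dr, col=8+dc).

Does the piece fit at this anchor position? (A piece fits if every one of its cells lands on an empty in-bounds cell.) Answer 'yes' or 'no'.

Answer: no

Derivation:
Check each piece cell at anchor (5, 8):
  offset (0,0) -> (5,8): empty -> OK
  offset (1,0) -> (6,8): empty -> OK
  offset (2,0) -> (7,8): occupied ('#') -> FAIL
  offset (3,0) -> (8,8): out of bounds -> FAIL
All cells valid: no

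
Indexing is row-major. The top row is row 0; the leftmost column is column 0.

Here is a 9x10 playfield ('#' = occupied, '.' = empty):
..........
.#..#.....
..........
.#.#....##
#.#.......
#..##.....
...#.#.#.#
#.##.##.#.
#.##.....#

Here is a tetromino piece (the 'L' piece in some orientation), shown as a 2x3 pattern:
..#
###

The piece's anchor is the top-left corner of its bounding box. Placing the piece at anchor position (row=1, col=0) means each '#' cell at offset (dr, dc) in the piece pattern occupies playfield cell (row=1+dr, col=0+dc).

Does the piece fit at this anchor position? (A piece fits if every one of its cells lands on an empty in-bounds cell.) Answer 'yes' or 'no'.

Answer: yes

Derivation:
Check each piece cell at anchor (1, 0):
  offset (0,2) -> (1,2): empty -> OK
  offset (1,0) -> (2,0): empty -> OK
  offset (1,1) -> (2,1): empty -> OK
  offset (1,2) -> (2,2): empty -> OK
All cells valid: yes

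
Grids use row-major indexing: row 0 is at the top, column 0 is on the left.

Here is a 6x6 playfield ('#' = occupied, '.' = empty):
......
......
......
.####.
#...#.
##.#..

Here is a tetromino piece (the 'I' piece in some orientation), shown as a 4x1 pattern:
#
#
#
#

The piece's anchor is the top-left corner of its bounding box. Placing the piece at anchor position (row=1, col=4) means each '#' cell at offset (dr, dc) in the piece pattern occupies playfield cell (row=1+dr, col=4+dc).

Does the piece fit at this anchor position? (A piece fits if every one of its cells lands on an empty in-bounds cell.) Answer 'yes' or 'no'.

Answer: no

Derivation:
Check each piece cell at anchor (1, 4):
  offset (0,0) -> (1,4): empty -> OK
  offset (1,0) -> (2,4): empty -> OK
  offset (2,0) -> (3,4): occupied ('#') -> FAIL
  offset (3,0) -> (4,4): occupied ('#') -> FAIL
All cells valid: no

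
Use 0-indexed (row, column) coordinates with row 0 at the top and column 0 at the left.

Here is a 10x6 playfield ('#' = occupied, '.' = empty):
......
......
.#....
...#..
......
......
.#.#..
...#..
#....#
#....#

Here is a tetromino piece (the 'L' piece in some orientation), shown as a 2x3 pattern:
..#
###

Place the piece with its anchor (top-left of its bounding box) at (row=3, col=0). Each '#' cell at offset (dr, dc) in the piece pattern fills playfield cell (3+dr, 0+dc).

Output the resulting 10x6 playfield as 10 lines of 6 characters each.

Answer: ......
......
.#....
..##..
###...
......
.#.#..
...#..
#....#
#....#

Derivation:
Fill (3+0,0+2) = (3,2)
Fill (3+1,0+0) = (4,0)
Fill (3+1,0+1) = (4,1)
Fill (3+1,0+2) = (4,2)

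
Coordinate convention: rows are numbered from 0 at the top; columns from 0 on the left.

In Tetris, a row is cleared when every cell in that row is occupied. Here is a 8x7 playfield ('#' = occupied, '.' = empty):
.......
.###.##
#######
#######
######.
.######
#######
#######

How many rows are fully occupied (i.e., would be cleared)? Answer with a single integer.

Check each row:
  row 0: 7 empty cells -> not full
  row 1: 2 empty cells -> not full
  row 2: 0 empty cells -> FULL (clear)
  row 3: 0 empty cells -> FULL (clear)
  row 4: 1 empty cell -> not full
  row 5: 1 empty cell -> not full
  row 6: 0 empty cells -> FULL (clear)
  row 7: 0 empty cells -> FULL (clear)
Total rows cleared: 4

Answer: 4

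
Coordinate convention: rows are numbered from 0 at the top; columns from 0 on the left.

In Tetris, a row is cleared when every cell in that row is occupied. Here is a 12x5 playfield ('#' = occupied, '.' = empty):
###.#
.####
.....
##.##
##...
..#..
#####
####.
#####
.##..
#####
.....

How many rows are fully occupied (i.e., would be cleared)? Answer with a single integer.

Check each row:
  row 0: 1 empty cell -> not full
  row 1: 1 empty cell -> not full
  row 2: 5 empty cells -> not full
  row 3: 1 empty cell -> not full
  row 4: 3 empty cells -> not full
  row 5: 4 empty cells -> not full
  row 6: 0 empty cells -> FULL (clear)
  row 7: 1 empty cell -> not full
  row 8: 0 empty cells -> FULL (clear)
  row 9: 3 empty cells -> not full
  row 10: 0 empty cells -> FULL (clear)
  row 11: 5 empty cells -> not full
Total rows cleared: 3

Answer: 3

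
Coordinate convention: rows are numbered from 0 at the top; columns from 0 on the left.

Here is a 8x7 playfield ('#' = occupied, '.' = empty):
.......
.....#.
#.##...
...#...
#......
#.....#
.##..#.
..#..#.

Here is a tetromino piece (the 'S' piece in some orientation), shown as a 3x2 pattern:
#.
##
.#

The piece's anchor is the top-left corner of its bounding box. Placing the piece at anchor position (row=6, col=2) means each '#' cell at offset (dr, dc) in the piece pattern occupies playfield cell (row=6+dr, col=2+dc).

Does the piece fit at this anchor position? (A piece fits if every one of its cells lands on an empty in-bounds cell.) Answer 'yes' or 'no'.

Answer: no

Derivation:
Check each piece cell at anchor (6, 2):
  offset (0,0) -> (6,2): occupied ('#') -> FAIL
  offset (1,0) -> (7,2): occupied ('#') -> FAIL
  offset (1,1) -> (7,3): empty -> OK
  offset (2,1) -> (8,3): out of bounds -> FAIL
All cells valid: no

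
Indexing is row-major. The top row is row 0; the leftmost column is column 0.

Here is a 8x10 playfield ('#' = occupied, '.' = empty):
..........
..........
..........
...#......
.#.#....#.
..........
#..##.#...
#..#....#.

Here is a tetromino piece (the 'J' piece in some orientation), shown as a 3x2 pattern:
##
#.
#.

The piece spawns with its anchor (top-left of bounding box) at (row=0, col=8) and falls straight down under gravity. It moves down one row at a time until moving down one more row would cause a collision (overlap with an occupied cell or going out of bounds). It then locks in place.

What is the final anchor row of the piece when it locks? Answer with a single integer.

Spawn at (row=0, col=8). Try each row:
  row 0: fits
  row 1: fits
  row 2: blocked -> lock at row 1

Answer: 1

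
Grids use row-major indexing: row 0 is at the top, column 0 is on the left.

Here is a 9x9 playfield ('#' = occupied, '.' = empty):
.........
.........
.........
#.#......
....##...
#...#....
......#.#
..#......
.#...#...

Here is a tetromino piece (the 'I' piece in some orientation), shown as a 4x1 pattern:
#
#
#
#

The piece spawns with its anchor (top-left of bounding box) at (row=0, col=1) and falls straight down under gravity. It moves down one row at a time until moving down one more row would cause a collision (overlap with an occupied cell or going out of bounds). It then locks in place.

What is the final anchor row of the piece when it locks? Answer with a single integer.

Spawn at (row=0, col=1). Try each row:
  row 0: fits
  row 1: fits
  row 2: fits
  row 3: fits
  row 4: fits
  row 5: blocked -> lock at row 4

Answer: 4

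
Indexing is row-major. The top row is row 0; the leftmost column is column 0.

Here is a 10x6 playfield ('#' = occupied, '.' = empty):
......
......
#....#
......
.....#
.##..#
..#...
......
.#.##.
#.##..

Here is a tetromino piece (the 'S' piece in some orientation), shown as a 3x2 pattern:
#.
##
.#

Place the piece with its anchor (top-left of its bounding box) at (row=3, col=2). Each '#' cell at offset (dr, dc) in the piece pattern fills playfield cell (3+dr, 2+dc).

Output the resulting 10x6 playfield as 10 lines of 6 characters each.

Fill (3+0,2+0) = (3,2)
Fill (3+1,2+0) = (4,2)
Fill (3+1,2+1) = (4,3)
Fill (3+2,2+1) = (5,3)

Answer: ......
......
#....#
..#...
..##.#
.###.#
..#...
......
.#.##.
#.##..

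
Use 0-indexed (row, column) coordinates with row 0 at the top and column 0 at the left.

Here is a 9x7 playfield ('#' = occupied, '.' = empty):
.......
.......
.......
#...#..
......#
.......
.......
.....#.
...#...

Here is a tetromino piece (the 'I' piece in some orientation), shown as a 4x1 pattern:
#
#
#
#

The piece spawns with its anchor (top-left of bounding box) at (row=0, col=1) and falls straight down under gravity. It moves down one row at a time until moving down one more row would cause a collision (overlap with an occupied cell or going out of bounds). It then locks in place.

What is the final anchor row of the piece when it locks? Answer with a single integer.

Answer: 5

Derivation:
Spawn at (row=0, col=1). Try each row:
  row 0: fits
  row 1: fits
  row 2: fits
  row 3: fits
  row 4: fits
  row 5: fits
  row 6: blocked -> lock at row 5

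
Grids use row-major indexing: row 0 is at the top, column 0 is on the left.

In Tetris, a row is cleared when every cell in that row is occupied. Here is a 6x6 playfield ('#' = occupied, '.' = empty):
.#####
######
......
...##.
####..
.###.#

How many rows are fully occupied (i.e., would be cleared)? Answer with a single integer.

Answer: 1

Derivation:
Check each row:
  row 0: 1 empty cell -> not full
  row 1: 0 empty cells -> FULL (clear)
  row 2: 6 empty cells -> not full
  row 3: 4 empty cells -> not full
  row 4: 2 empty cells -> not full
  row 5: 2 empty cells -> not full
Total rows cleared: 1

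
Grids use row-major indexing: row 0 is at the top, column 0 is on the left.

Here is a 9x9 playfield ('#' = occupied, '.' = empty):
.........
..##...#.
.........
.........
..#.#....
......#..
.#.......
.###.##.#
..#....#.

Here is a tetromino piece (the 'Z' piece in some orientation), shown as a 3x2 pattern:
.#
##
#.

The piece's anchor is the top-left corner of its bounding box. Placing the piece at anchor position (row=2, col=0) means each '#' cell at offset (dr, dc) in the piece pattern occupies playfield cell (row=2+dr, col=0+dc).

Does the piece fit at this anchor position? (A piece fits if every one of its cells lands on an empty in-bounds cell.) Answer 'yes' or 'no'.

Answer: yes

Derivation:
Check each piece cell at anchor (2, 0):
  offset (0,1) -> (2,1): empty -> OK
  offset (1,0) -> (3,0): empty -> OK
  offset (1,1) -> (3,1): empty -> OK
  offset (2,0) -> (4,0): empty -> OK
All cells valid: yes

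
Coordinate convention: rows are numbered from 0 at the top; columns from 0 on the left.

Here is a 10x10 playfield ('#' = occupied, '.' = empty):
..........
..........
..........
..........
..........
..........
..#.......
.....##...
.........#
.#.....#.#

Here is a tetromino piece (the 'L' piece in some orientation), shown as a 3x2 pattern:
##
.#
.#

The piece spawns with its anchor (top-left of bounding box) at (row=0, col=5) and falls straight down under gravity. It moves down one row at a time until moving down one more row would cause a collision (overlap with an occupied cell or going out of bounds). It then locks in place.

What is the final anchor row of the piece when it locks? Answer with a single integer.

Spawn at (row=0, col=5). Try each row:
  row 0: fits
  row 1: fits
  row 2: fits
  row 3: fits
  row 4: fits
  row 5: blocked -> lock at row 4

Answer: 4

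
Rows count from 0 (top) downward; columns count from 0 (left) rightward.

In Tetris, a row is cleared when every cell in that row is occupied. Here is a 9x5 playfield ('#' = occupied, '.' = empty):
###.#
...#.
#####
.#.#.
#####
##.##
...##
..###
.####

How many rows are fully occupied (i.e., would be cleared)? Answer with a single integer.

Answer: 2

Derivation:
Check each row:
  row 0: 1 empty cell -> not full
  row 1: 4 empty cells -> not full
  row 2: 0 empty cells -> FULL (clear)
  row 3: 3 empty cells -> not full
  row 4: 0 empty cells -> FULL (clear)
  row 5: 1 empty cell -> not full
  row 6: 3 empty cells -> not full
  row 7: 2 empty cells -> not full
  row 8: 1 empty cell -> not full
Total rows cleared: 2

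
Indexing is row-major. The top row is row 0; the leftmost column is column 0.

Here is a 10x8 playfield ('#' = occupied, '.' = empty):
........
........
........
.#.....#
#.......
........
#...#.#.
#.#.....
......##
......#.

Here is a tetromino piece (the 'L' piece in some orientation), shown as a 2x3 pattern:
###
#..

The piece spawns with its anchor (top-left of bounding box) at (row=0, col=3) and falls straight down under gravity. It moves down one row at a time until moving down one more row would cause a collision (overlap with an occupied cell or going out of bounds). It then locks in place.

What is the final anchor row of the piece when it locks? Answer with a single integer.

Spawn at (row=0, col=3). Try each row:
  row 0: fits
  row 1: fits
  row 2: fits
  row 3: fits
  row 4: fits
  row 5: fits
  row 6: blocked -> lock at row 5

Answer: 5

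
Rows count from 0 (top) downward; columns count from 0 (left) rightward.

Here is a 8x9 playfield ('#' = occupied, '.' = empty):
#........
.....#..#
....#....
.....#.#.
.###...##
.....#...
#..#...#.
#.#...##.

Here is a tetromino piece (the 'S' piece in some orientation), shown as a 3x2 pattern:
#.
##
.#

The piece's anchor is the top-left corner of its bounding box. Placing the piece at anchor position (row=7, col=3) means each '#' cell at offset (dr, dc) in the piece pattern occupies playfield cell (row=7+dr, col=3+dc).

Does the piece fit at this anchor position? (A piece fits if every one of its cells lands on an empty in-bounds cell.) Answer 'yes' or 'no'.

Check each piece cell at anchor (7, 3):
  offset (0,0) -> (7,3): empty -> OK
  offset (1,0) -> (8,3): out of bounds -> FAIL
  offset (1,1) -> (8,4): out of bounds -> FAIL
  offset (2,1) -> (9,4): out of bounds -> FAIL
All cells valid: no

Answer: no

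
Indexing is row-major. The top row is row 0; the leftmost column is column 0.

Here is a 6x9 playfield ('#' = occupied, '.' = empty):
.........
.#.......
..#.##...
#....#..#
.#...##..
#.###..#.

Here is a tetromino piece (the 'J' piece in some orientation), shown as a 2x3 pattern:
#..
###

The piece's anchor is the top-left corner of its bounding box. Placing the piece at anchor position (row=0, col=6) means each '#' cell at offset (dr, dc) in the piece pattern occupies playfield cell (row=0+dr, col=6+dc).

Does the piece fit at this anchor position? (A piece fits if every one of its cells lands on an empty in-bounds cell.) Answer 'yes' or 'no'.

Check each piece cell at anchor (0, 6):
  offset (0,0) -> (0,6): empty -> OK
  offset (1,0) -> (1,6): empty -> OK
  offset (1,1) -> (1,7): empty -> OK
  offset (1,2) -> (1,8): empty -> OK
All cells valid: yes

Answer: yes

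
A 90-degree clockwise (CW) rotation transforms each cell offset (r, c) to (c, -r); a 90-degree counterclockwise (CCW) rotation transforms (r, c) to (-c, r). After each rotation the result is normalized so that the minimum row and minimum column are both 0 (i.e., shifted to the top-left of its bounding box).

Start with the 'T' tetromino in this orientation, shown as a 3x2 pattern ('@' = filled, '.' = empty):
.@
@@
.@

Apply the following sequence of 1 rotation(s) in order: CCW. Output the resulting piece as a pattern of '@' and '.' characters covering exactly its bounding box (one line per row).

Answer: @@@
.@.

Derivation:
Start:
.@
@@
.@
After rotation 1 (CCW):
@@@
.@.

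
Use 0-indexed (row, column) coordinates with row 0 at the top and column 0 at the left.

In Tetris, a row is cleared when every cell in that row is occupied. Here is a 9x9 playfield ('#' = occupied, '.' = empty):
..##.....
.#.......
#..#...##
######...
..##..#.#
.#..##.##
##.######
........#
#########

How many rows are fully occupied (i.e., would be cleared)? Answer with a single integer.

Check each row:
  row 0: 7 empty cells -> not full
  row 1: 8 empty cells -> not full
  row 2: 5 empty cells -> not full
  row 3: 3 empty cells -> not full
  row 4: 5 empty cells -> not full
  row 5: 4 empty cells -> not full
  row 6: 1 empty cell -> not full
  row 7: 8 empty cells -> not full
  row 8: 0 empty cells -> FULL (clear)
Total rows cleared: 1

Answer: 1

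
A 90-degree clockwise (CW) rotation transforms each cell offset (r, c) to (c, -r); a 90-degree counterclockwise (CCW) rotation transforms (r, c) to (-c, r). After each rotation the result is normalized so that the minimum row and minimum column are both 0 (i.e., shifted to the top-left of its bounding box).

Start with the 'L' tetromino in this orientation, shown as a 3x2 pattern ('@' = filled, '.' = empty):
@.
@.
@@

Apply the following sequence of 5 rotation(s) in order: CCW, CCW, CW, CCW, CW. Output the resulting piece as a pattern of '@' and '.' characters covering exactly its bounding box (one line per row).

Start:
@.
@.
@@
After rotation 1 (CCW):
..@
@@@
After rotation 2 (CCW):
@@
.@
.@
After rotation 3 (CW):
..@
@@@
After rotation 4 (CCW):
@@
.@
.@
After rotation 5 (CW):
..@
@@@

Answer: ..@
@@@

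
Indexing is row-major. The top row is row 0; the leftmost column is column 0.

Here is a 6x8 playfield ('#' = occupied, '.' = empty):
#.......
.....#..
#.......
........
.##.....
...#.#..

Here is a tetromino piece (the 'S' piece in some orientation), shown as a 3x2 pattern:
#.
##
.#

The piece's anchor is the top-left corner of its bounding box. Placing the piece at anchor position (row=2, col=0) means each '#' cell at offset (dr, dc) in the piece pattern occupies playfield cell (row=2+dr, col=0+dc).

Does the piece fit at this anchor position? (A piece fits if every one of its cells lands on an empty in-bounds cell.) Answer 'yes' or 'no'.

Answer: no

Derivation:
Check each piece cell at anchor (2, 0):
  offset (0,0) -> (2,0): occupied ('#') -> FAIL
  offset (1,0) -> (3,0): empty -> OK
  offset (1,1) -> (3,1): empty -> OK
  offset (2,1) -> (4,1): occupied ('#') -> FAIL
All cells valid: no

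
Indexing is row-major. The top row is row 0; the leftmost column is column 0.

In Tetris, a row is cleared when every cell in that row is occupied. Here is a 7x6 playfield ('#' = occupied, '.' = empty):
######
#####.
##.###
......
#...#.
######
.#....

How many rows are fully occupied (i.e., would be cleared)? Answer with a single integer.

Answer: 2

Derivation:
Check each row:
  row 0: 0 empty cells -> FULL (clear)
  row 1: 1 empty cell -> not full
  row 2: 1 empty cell -> not full
  row 3: 6 empty cells -> not full
  row 4: 4 empty cells -> not full
  row 5: 0 empty cells -> FULL (clear)
  row 6: 5 empty cells -> not full
Total rows cleared: 2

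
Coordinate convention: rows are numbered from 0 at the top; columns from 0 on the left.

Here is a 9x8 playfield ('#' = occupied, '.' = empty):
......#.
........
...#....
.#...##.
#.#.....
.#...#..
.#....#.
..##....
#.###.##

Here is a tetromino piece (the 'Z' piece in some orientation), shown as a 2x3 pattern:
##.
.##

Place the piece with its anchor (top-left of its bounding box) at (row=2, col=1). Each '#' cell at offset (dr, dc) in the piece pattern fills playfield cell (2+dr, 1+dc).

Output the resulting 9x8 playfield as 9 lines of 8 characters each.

Fill (2+0,1+0) = (2,1)
Fill (2+0,1+1) = (2,2)
Fill (2+1,1+1) = (3,2)
Fill (2+1,1+2) = (3,3)

Answer: ......#.
........
.###....
.###.##.
#.#.....
.#...#..
.#....#.
..##....
#.###.##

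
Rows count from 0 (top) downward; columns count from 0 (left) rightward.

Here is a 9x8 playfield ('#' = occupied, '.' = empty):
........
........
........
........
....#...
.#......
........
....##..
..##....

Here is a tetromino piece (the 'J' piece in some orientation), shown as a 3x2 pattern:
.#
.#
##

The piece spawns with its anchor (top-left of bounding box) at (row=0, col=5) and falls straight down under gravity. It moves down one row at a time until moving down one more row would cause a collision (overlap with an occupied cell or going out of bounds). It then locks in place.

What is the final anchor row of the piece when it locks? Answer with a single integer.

Spawn at (row=0, col=5). Try each row:
  row 0: fits
  row 1: fits
  row 2: fits
  row 3: fits
  row 4: fits
  row 5: blocked -> lock at row 4

Answer: 4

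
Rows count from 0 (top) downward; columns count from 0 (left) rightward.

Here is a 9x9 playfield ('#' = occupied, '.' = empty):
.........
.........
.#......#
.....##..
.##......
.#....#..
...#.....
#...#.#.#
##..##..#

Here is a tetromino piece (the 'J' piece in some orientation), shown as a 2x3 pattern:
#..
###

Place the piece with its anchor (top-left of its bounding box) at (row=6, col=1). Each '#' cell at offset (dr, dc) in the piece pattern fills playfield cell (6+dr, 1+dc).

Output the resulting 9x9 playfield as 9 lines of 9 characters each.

Answer: .........
.........
.#......#
.....##..
.##......
.#....#..
.#.#.....
#####.#.#
##..##..#

Derivation:
Fill (6+0,1+0) = (6,1)
Fill (6+1,1+0) = (7,1)
Fill (6+1,1+1) = (7,2)
Fill (6+1,1+2) = (7,3)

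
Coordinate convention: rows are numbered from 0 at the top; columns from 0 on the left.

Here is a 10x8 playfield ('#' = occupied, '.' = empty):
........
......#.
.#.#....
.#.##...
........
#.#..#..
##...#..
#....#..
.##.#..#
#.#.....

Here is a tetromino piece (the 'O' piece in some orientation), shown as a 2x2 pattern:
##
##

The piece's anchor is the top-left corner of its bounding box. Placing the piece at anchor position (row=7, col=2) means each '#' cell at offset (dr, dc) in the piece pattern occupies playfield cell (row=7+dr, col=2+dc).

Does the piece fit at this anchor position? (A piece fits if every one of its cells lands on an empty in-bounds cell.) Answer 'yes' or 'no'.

Check each piece cell at anchor (7, 2):
  offset (0,0) -> (7,2): empty -> OK
  offset (0,1) -> (7,3): empty -> OK
  offset (1,0) -> (8,2): occupied ('#') -> FAIL
  offset (1,1) -> (8,3): empty -> OK
All cells valid: no

Answer: no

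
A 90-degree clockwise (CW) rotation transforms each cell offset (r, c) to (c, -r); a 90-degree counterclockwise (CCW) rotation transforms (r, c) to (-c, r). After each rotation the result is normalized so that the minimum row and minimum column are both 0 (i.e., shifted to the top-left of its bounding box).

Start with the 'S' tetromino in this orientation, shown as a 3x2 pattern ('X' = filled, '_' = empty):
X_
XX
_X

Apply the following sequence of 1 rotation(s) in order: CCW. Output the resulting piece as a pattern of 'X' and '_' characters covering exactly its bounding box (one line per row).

Start:
X_
XX
_X
After rotation 1 (CCW):
_XX
XX_

Answer: _XX
XX_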